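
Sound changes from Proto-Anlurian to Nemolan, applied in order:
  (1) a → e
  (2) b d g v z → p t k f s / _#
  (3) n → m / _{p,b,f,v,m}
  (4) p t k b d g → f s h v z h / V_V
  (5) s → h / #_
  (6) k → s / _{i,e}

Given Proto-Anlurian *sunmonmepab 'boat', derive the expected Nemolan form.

hummommefep

Nemolan: *sunmonmepab
  sunmonmepab → sunmonmepeb   [vowel merger]
  sunmonmepeb → sunmonmepep   [final devoicing]
  sunmonmepep → summommepep   [nasal place assimilation]
  summommepep → summommefep   [intervocalic lenition]
  summommefep → hummommefep   [debuccalisation]
  hummommefep (rule 6 does not apply)
  giving Nemolan hummommefep.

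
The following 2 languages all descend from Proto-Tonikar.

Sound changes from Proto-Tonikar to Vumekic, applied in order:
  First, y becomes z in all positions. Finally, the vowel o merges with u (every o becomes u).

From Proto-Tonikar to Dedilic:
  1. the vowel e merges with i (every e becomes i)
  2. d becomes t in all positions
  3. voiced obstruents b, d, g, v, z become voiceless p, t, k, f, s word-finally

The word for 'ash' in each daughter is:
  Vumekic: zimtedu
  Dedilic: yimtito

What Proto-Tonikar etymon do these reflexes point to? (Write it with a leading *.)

Position 7: Vumekic has u, Dedilic has o. Dedilic preserves o here (none of its changes turn any other segment into o), so the proto-segment is *o.
Position 6: Vumekic has d, Dedilic has t. Vumekic preserves d here (none of its changes turn any other segment into d), so the proto-segment is *d.
This points to *yimtedo. Verify forward in each daughter:
Vumekic: *yimtedo
  yimtedo → zimtedo   [unconditioned shift]
  zimtedo → zimtedu   [vowel merger]
  giving Vumekic zimtedu.
Dedilic: start from *yimtedo.
  rule 1 (vowel merger): yimtedo → yimtido
  rule 2 (unconditioned shift): yimtido → yimtito
  rule 3: no change — yimtito
  ⇒ Dedilic yimtito
Only *yimtedo yields all of Vumekic zimtedu, Dedilic yimtito.

*yimtedo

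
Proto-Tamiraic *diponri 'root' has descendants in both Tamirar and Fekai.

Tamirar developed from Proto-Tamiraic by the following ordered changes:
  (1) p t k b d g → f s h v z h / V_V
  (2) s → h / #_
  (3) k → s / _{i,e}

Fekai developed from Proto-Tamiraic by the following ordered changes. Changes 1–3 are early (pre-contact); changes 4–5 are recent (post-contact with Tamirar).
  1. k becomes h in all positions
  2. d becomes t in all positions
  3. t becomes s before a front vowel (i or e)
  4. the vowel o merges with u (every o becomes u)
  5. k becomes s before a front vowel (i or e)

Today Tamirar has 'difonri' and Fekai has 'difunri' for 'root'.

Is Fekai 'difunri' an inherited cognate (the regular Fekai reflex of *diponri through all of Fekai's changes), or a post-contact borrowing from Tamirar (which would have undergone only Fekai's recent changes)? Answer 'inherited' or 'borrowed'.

borrowed

If inherited, *diponri would pass through all of Fekai's changes:
Fekai: start from *diponri.
  rule 1: no change — diponri
  rule 2 (unconditioned shift): diponri → tiponri
  rule 3 (palatalisation): tiponri → siponri
  rule 4 (vowel merger): siponri → sipunri
  rule 5: no change — sipunri
  ⇒ Fekai sipunri
If borrowed from Tamirar 'difonri' after the early changes, it would undergo only the recent ones:
  rule 4 (vowel merger): difonri → difunri
  rule 5 (palatalisation): no change (difunri)
  ⇒ as a loan: difunri
Fekai 'difunri' matches the loan outcome 'difunri', not the inherited 'sipunri' — it skipped the early Fekai changes, so it was borrowed from Tamirar.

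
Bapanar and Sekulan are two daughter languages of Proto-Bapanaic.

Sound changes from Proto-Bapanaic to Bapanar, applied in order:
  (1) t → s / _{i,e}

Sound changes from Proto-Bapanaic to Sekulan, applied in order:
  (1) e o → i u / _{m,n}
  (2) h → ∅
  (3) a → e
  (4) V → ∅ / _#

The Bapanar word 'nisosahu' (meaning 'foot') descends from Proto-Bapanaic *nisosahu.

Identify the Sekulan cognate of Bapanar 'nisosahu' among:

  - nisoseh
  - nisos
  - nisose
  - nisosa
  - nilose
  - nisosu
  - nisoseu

nisose

Sekulan: *nisosahu > nisosau > nisoseu > nisose  (by h-loss, vowel merger, apocope)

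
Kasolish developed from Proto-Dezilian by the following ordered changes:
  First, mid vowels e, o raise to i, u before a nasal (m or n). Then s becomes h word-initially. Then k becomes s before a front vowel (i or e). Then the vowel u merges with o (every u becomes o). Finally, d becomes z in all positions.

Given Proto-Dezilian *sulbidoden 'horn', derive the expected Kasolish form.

Kasolish: *sulbidoden > sulbidodin > hulbidodin > holbidodin > holbizozin  (by pre-nasal raising, debuccalisation, vowel merger, unconditioned shift)

holbizozin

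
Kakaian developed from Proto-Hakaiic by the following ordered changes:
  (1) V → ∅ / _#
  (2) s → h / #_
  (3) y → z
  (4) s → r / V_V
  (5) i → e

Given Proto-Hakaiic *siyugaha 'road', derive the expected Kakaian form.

Kakaian: *siyugaha > siyugah > hiyugah > hizugah > hezugah  (by apocope, debuccalisation, unconditioned shift, vowel merger)

hezugah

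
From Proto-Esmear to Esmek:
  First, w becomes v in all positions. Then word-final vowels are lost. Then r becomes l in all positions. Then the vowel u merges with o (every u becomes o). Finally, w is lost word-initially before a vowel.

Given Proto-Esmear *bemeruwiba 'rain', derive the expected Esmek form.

Esmek: *bemeruwiba
  bemeruwiba → bemeruviba   [unconditioned shift]
  bemeruviba → bemeruvib   [apocope]
  bemeruvib → bemeluvib   [unconditioned shift]
  bemeluvib → bemelovib   [vowel merger]
  bemelovib (rule 5 does not apply)
  giving Esmek bemelovib.

bemelovib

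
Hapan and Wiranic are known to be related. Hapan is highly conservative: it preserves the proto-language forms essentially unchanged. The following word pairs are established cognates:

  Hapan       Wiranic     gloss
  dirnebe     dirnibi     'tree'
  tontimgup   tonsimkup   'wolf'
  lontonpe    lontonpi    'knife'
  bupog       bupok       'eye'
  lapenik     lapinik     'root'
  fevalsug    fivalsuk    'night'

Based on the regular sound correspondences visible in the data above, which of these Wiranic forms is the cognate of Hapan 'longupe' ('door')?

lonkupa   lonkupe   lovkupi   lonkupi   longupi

tontimgup ~ tonsimkup — Hapan g corresponds to Wiranic k after a consonant, before a back vowel.
dirnebe ~ dirnibi, lontonpe ~ lontonpi — Hapan e corresponds to Wiranic i word-finally.
Applying these to Hapan 'longupe':
  longupe → lonkupe   (g→k after a consonant, before a back vowel)
  lonkupe → lonkupi   (e→i word-finally)
So the Wiranic cognate is 'lonkupi'.

lonkupi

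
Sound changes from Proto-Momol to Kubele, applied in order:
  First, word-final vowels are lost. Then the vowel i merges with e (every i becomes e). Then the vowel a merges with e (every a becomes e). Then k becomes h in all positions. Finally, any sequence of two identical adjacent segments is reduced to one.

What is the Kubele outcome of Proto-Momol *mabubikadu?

mebubehed

Kubele: start from *mabubikadu.
  rule 1 (apocope): mabubikadu → mabubikad
  rule 2 (vowel merger): mabubikad → mabubekad
  rule 3 (vowel merger): mabubekad → mebubeked
  rule 4 (unconditioned shift): mebubeked → mebubehed
  rule 5: no change — mebubehed
  ⇒ Kubele mebubehed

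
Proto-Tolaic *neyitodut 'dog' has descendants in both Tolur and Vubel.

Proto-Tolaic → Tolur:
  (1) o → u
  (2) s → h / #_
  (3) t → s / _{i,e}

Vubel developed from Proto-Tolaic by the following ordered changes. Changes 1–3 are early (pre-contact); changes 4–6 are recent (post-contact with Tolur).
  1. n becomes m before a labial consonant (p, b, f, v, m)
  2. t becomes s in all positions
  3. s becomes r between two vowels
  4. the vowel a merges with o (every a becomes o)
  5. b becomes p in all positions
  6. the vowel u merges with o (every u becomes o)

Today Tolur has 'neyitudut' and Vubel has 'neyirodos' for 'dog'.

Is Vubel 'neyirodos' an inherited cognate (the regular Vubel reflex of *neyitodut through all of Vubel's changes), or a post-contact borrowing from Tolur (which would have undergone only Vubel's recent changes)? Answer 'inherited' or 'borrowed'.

If inherited, *neyitodut would pass through all of Vubel's changes:
Vubel: *neyitodut > neyisodus > neyirodus > neyirodos  (by unconditioned shift, rhotacism, vowel merger)
If borrowed from Tolur 'neyitudut' after the early changes, it would undergo only the recent ones:
  rule 4 (vowel merger): no change (neyitudut)
  rule 5 (unconditioned shift): no change (neyitudut)
  rule 6 (vowel merger): neyitudut → neyitodot
  ⇒ as a loan: neyitodot
Vubel 'neyirodos' matches the inherited outcome exactly, so it is an inherited cognate, not a loan.

inherited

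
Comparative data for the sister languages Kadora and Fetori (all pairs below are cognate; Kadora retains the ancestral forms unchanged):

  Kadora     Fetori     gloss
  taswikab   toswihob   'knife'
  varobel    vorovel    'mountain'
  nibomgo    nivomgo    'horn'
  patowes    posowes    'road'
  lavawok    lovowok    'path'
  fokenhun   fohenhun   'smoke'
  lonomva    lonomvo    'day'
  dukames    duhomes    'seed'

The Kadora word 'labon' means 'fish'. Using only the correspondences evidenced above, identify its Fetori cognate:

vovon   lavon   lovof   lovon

taswikab ~ toswihob — Kadora a corresponds to Fetori o after a consonant, before a labial obstruent.
nibomgo ~ nivomgo — Kadora b corresponds to Fetori v between vowels (before a back vowel).
Applying these to Kadora 'labon':
  labon → lobon   (a→o after a consonant, before a labial obstruent)
  lobon → lovon   (b→v between vowels (before a back vowel))
So the Fetori cognate is 'lovon'.

lovon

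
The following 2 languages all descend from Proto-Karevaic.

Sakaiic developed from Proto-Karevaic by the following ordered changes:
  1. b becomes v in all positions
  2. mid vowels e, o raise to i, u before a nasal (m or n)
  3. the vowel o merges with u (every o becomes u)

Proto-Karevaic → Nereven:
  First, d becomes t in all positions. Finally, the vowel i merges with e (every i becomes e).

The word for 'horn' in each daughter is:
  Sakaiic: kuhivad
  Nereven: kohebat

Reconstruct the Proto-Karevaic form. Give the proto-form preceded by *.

*kohibad

Position 7: Sakaiic has d, Nereven has t. Sakaiic preserves d here (none of its changes turn any other segment into d), so the proto-segment is *d.
Position 5: Sakaiic has v, Nereven has b. Nereven preserves b here (none of its changes turn any other segment into b), so the proto-segment is *b.
Position 2: Sakaiic has u, Nereven has o. Nereven preserves o here (none of its changes turn any other segment into o), so the proto-segment is *o.
Verify the candidate proto-form against each daughter:
Sakaiic: *kohibad > kohivad > kuhivad  (by unconditioned shift, vowel merger)
Nereven: *kohibad > kohibat > kohebat  (by unconditioned shift, vowel merger)
Only *kohibad yields all of Sakaiic kuhivad, Nereven kohebat.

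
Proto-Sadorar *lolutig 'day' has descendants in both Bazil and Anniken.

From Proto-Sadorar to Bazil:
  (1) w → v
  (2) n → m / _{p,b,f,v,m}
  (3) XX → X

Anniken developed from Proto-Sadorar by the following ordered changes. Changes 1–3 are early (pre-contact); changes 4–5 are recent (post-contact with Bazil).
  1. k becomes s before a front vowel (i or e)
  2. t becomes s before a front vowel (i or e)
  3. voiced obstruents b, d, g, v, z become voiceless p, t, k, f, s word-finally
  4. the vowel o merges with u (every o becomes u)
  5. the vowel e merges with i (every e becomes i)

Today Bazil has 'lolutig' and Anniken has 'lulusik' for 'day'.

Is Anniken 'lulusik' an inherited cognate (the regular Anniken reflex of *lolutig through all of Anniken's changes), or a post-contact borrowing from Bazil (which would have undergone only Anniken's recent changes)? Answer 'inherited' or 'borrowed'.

inherited

If inherited, *lolutig would pass through all of Anniken's changes:
Anniken: *lolutig
  lolutig (rule 1 does not apply)
  lolutig → lolusig   [palatalisation]
  lolusig → lolusik   [final devoicing]
  lolusik → lulusik   [vowel merger]
  lulusik (rule 5 does not apply)
  giving Anniken lulusik.
If borrowed from Bazil 'lolutig' after the early changes, it would undergo only the recent ones:
  rule 4 (vowel merger): lolutig → lulutig
  rule 5 (vowel merger): no change (lulutig)
  ⇒ as a loan: lulutig
Anniken 'lulusik' matches the inherited outcome exactly, so it is an inherited cognate, not a loan.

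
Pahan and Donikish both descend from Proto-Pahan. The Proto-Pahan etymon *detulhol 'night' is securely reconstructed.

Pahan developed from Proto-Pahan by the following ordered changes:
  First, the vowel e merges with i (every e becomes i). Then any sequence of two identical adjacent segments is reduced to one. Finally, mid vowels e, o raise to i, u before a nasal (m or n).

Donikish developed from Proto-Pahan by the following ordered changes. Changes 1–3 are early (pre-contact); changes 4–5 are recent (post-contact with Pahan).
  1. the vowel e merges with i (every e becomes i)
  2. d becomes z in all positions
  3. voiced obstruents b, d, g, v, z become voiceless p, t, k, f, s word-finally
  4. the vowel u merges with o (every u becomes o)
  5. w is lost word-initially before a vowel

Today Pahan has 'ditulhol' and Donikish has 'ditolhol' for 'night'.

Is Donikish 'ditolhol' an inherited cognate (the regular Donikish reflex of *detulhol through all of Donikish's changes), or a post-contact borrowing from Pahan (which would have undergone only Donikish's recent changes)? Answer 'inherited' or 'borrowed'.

If inherited, *detulhol would pass through all of Donikish's changes:
Donikish: start from *detulhol.
  rule 1 (vowel merger): detulhol → ditulhol
  rule 2 (unconditioned shift): ditulhol → zitulhol
  rule 3: no change — zitulhol
  rule 4 (vowel merger): zitulhol → zitolhol
  rule 5: no change — zitolhol
  ⇒ Donikish zitolhol
If borrowed from Pahan 'ditulhol' after the early changes, it would undergo only the recent ones:
  rule 4 (vowel merger): ditulhol → ditolhol
  rule 5 (glide loss): no change (ditolhol)
  ⇒ as a loan: ditolhol
Donikish 'ditolhol' matches the loan outcome 'ditolhol', not the inherited 'zitolhol' — it skipped the early Donikish changes, so it was borrowed from Pahan.

borrowed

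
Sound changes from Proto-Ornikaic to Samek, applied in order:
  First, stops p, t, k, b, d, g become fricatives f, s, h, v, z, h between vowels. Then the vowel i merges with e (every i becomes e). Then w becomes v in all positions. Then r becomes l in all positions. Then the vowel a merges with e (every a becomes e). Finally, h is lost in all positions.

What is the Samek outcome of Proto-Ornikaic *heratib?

eleseb

Samek: *heratib > herasib > heraseb > helaseb > heleseb > eleseb  (by intervocalic lenition, vowel merger, unconditioned shift, vowel merger, h-loss)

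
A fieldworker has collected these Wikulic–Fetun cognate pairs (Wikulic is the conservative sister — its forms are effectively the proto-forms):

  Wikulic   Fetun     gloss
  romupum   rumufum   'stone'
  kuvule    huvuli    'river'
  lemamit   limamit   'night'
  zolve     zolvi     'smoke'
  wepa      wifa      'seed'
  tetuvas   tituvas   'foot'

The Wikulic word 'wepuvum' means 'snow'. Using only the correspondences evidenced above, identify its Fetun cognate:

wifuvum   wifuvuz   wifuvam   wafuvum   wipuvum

wifuvum

wepa ~ wifa — Wikulic e corresponds to Fetun i after a consonant, before a labial obstruent.
romupum ~ rumufum — Wikulic p corresponds to Fetun f between vowels (before a back vowel).
Applying these to Wikulic 'wepuvum':
  wepuvum → wipuvum   (e→i after a consonant, before a labial obstruent)
  wipuvum → wifuvum   (p→f between vowels (before a back vowel))
So the Fetun cognate is 'wifuvum'.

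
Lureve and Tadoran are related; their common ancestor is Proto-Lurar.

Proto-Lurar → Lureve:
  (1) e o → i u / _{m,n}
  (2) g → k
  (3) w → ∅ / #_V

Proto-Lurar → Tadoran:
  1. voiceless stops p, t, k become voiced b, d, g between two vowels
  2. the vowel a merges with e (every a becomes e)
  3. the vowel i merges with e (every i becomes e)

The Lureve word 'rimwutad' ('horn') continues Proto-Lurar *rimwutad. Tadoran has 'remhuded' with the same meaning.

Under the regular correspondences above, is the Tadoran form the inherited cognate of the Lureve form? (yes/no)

Derive the expected Tadoran reflex of *rimwutad:
Tadoran: *rimwutad > rimwudad > rimwuded > remwuded  (by intervocalic voicing, vowel merger, vowel merger)
The regular Tadoran reflex would be 'remwuded', but the attested form is 'remhuded'. The correspondence is irregular, so they are not cognates (the Tadoran form has a different source).

no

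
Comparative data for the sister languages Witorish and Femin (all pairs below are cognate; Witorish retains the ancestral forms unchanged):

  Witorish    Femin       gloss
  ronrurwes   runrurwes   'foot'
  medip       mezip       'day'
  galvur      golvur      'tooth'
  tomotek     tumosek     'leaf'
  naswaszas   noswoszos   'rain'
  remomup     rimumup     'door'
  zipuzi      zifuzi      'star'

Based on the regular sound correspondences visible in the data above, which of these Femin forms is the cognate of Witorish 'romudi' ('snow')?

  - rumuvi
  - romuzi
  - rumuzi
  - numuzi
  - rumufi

rumuzi

tomotek ~ tumosek, remomup ~ rimumup — Witorish o corresponds to Femin u after a consonant, before a nasal.
medip ~ mezip — Witorish d corresponds to Femin z between vowels (before a front vowel).
Applying these to Witorish 'romudi':
  romudi → rumudi   (o→u after a consonant, before a nasal)
  rumudi → rumuzi   (d→z between vowels (before a front vowel))
So the Femin cognate is 'rumuzi'.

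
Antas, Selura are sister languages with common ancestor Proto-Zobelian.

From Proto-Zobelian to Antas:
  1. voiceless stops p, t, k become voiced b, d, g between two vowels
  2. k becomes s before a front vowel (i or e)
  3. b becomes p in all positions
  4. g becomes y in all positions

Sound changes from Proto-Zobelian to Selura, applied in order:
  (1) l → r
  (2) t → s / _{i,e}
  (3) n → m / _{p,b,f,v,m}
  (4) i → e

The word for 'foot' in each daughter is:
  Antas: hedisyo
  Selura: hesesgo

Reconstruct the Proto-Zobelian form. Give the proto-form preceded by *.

Position 6: Antas has y, Selura has g. Selura preserves g here (none of its changes turn any other segment into g), so the proto-segment is *g.
Position 3: Antas has d, Selura has s. Taking the neighbouring segments as reconstructed: Antas d could go back to *t or *d; Selura s could go back to *t or *s — the one source consistent with every daughter is *t.
Position 4: Antas has i, Selura has e. Antas preserves i here (none of its changes turn any other segment into i), so the proto-segment is *i.
Continuing position by position gives *hetisgo; check it forward:
Antas: *hetisgo
  hetisgo → hedisgo   [intervocalic voicing]
  hedisgo (rule 2 does not apply)
  hedisgo (rule 3 does not apply)
  hedisgo → hedisyo   [unconditioned shift]
  giving Antas hedisyo.
Selura: start from *hetisgo.
  rule 1: no change — hetisgo
  rule 2 (palatalisation): hetisgo → hesisgo
  rule 3: no change — hesisgo
  rule 4 (vowel merger): hesisgo → hesesgo
  ⇒ Selura hesesgo
No other proto-form is consistent with every reflex, so the reconstruction is *hetisgo.

*hetisgo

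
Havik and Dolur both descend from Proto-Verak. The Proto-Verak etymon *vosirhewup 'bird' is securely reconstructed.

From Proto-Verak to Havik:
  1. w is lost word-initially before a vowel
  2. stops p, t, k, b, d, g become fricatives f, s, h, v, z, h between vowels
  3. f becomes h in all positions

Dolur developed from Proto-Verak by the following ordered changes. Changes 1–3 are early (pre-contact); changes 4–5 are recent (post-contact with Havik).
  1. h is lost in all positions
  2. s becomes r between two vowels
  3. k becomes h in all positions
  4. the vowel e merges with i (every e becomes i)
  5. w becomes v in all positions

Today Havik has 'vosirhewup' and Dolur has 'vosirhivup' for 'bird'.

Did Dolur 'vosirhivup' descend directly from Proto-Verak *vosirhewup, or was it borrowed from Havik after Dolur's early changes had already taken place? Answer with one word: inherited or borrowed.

borrowed

If inherited, *vosirhewup would pass through all of Dolur's changes:
Dolur: *vosirhewup > vosirewup > vorirewup > voririwup > voririvup  (by h-loss, rhotacism, vowel merger, unconditioned shift)
If borrowed from Havik 'vosirhewup' after the early changes, it would undergo only the recent ones:
  rule 4 (vowel merger): vosirhewup → vosirhiwup
  rule 5 (unconditioned shift): vosirhiwup → vosirhivup
  ⇒ as a loan: vosirhivup
Dolur 'vosirhivup' matches the loan outcome 'vosirhivup', not the inherited 'voririvup' — it skipped the early Dolur changes, so it was borrowed from Havik.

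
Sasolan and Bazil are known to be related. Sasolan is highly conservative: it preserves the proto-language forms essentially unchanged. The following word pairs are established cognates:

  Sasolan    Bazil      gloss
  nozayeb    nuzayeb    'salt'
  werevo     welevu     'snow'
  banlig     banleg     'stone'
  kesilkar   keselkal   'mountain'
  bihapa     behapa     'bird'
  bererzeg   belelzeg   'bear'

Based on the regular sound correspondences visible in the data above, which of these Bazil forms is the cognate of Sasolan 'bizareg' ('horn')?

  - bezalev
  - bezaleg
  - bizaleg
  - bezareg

banlig ~ banleg, kesilkar ~ keselkal — Sasolan i corresponds to Bazil e after a consonant, before a consonant other than r, m, n, p, b, f, v.
werevo ~ welevu, bererzeg ~ belelzeg — Sasolan r corresponds to Bazil l between vowels (before a front vowel).
Applying these to Sasolan 'bizareg':
  bizareg → bezareg   (i→e after a consonant, before a consonant other than r, m, n, p, b, f, v)
  bezareg → bezaleg   (r→l between vowels (before a front vowel))
So the Bazil cognate is 'bezaleg'.

bezaleg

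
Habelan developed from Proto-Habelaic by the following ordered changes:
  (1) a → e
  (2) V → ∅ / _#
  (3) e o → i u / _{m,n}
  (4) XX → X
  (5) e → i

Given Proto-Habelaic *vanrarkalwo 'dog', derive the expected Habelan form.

vinrirkilw

Habelan: *vanrarkalwo > venrerkelwo > venrerkelw > vinrerkelw > vinrirkilw  (by vowel merger, apocope, pre-nasal raising, vowel merger)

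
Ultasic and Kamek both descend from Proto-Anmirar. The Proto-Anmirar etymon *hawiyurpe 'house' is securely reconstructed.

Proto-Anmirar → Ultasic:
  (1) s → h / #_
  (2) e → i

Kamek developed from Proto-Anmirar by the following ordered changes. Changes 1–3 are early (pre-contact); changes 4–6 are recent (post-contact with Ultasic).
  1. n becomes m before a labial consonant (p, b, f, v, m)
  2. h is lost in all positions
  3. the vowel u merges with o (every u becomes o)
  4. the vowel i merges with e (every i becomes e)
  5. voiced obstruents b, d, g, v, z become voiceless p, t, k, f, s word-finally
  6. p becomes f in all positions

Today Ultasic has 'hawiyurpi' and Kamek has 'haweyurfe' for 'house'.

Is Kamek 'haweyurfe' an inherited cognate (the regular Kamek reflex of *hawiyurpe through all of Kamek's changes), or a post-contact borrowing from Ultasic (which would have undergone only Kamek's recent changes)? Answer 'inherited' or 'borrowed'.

If inherited, *hawiyurpe would pass through all of Kamek's changes:
Kamek: *hawiyurpe
  hawiyurpe (rule 1 does not apply)
  hawiyurpe → awiyurpe   [h-loss]
  awiyurpe → awiyorpe   [vowel merger]
  awiyorpe → aweyorpe   [vowel merger]
  aweyorpe (rule 5 does not apply)
  aweyorpe → aweyorfe   [unconditioned shift]
  giving Kamek aweyorfe.
If borrowed from Ultasic 'hawiyurpi' after the early changes, it would undergo only the recent ones:
  rule 4 (vowel merger): hawiyurpi → haweyurpe
  rule 5 (final devoicing): no change (haweyurpe)
  rule 6 (unconditioned shift): haweyurpe → haweyurfe
  ⇒ as a loan: haweyurfe
Kamek 'haweyurfe' matches the loan outcome 'haweyurfe', not the inherited 'aweyorfe' — it skipped the early Kamek changes, so it was borrowed from Ultasic.

borrowed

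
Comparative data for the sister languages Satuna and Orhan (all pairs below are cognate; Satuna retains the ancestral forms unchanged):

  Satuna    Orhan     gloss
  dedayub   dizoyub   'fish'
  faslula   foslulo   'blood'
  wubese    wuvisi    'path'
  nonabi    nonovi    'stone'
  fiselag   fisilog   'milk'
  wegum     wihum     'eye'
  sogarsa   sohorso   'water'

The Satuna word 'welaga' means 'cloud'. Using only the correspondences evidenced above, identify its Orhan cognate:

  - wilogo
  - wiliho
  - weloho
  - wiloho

wiloho

dedayub ~ dizoyub, wubese ~ wuvisi — Satuna e corresponds to Orhan i after a consonant, before a consonant other than r, m, n, p, b, f, v.
dedayub ~ dizoyub, faslula ~ foslulo — Satuna a corresponds to Orhan o after a consonant, before a consonant other than r, m, n, p, b, f, v.
sogarsa ~ sohorso — Satuna g corresponds to Orhan h between vowels (before a back vowel).
faslula ~ foslulo, sogarsa ~ sohorso — Satuna a corresponds to Orhan o word-finally.
Applying these to Satuna 'welaga':
  welaga → wilaga   (e→i after a consonant, before a consonant other than r, m, n, p, b, f, v)
  wilaga → wiloga   (a→o after a consonant, before a consonant other than r, m, n, p, b, f, v)
  wiloga → wiloha   (g→h between vowels (before a back vowel))
  wiloha → wiloho   (a→o word-finally)
So the Orhan cognate is 'wiloho'.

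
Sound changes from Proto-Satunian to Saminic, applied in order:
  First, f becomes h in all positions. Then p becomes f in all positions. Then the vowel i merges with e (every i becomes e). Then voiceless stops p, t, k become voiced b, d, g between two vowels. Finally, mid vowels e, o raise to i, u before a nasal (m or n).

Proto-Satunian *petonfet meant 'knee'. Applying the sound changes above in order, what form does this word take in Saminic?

Saminic: *petonfet
  petonfet → petonhet   [unconditioned shift]
  petonhet → fetonhet   [unconditioned shift]
  fetonhet (rule 3 does not apply)
  fetonhet → fedonhet   [intervocalic voicing]
  fedonhet → fedunhet   [pre-nasal raising]
  giving Saminic fedunhet.

fedunhet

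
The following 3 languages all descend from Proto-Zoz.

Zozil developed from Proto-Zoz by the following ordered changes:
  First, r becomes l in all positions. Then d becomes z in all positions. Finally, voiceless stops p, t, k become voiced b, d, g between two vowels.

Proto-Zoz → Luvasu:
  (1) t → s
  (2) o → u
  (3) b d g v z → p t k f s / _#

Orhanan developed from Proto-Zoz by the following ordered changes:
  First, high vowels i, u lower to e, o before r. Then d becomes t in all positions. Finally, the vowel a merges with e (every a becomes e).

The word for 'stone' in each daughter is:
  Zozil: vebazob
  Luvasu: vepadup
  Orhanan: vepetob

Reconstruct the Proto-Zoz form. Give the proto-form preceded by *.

Position 6: Zozil has o, Luvasu has u, Orhanan has o. Zozil preserves o here (none of its changes turn any other segment into o), so the proto-segment is *o.
Position 7: Zozil has b, Luvasu has p, Orhanan has b. Orhanan preserves b here (none of its changes turn any other segment into b), so the proto-segment is *b.
Continuing position by position gives *vepadob; check it forward:
Zozil: *vepadob > vepazob > vebazob  (by unconditioned shift, intervocalic voicing)
Luvasu: *vepadob
  vepadob (rule 1 does not apply)
  vepadob → vepadub   [vowel merger]
  vepadub → vepadup   [final devoicing]
  giving Luvasu vepadup.
Orhanan: start from *vepadob.
  rule 1: no change — vepadob
  rule 2 (unconditioned shift): vepadob → vepatob
  rule 3 (vowel merger): vepatob → vepetob
  ⇒ Orhanan vepetob
Only *vepadob yields all of Zozil vebazob, Luvasu vepadup, Orhanan vepetob.

*vepadob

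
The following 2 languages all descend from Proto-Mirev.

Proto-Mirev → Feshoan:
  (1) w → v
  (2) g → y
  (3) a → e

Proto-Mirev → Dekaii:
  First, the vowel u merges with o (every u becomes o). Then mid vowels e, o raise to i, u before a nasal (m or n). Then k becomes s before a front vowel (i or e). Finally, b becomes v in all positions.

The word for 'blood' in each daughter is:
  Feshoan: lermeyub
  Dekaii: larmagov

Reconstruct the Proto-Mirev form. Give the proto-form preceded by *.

Position 2: Feshoan has e, Dekaii has a. Dekaii preserves a here (none of its changes turn any other segment into a), so the proto-segment is *a.
Position 5: Feshoan has e, Dekaii has a. Dekaii preserves a here (none of its changes turn any other segment into a), so the proto-segment is *a.
Position 7: Feshoan has u, Dekaii has o. Feshoan preserves u here (none of its changes turn any other segment into u), so the proto-segment is *u.
Continuing position by position gives *larmagub; check it forward:
Feshoan: *larmagub > larmayub > lermeyub  (by unconditioned shift, vowel merger)
Dekaii: *larmagub
  larmagub → larmagob   [vowel merger]
  larmagob (rule 2 does not apply)
  larmagob (rule 3 does not apply)
  larmagob → larmagov   [unconditioned shift]
  giving Dekaii larmagov.
*larmagub is the unique common source.

*larmagub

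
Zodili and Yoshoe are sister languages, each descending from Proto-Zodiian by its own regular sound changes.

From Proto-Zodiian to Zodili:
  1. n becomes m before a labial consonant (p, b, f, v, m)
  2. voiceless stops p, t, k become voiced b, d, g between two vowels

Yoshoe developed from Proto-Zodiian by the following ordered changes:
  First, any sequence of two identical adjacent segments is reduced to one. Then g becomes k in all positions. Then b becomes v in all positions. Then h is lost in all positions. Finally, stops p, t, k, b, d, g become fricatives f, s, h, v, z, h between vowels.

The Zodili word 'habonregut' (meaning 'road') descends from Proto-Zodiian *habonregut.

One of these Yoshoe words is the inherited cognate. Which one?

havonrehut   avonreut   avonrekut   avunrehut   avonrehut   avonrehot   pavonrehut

Yoshoe: *habonregut > habonrekut > havonrekut > avonrekut > avonrehut  (by unconditioned shift, unconditioned shift, h-loss, intervocalic lenition)

avonrehut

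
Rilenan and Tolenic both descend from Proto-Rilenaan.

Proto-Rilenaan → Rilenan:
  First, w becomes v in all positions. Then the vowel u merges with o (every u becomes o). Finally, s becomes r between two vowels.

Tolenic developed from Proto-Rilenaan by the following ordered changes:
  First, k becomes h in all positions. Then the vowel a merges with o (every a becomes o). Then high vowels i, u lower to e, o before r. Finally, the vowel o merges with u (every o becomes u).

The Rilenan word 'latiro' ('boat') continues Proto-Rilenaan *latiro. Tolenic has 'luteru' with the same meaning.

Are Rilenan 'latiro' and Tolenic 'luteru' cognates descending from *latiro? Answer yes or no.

Derive the expected Tolenic reflex of *latiro:
Tolenic: *latiro
  latiro (rule 1 does not apply)
  latiro → lotiro   [vowel merger]
  lotiro → lotero   [pre-rhotic lowering]
  lotero → luteru   [vowel merger]
  giving Tolenic luteru.
Tolenic 'luteru' matches the regular reflex exactly, so the pair is cognate.

yes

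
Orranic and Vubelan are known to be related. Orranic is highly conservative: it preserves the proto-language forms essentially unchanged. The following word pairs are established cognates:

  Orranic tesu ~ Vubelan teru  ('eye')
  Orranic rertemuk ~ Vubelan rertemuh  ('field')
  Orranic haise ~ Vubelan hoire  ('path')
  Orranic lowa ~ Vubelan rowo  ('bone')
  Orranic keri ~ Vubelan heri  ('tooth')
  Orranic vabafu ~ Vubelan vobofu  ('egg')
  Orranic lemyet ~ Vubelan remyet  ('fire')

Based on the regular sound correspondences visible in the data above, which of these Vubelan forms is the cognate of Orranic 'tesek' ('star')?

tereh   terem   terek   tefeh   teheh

haise ~ hoire — Orranic s corresponds to Vubelan r between vowels (before a front vowel).
rertemuk ~ rertemuh — Orranic k corresponds to Vubelan h word-finally.
Applying these to Orranic 'tesek':
  tesek → terek   (s→r between vowels (before a front vowel))
  terek → tereh   (k→h word-finally)
So the Vubelan cognate is 'tereh'.

tereh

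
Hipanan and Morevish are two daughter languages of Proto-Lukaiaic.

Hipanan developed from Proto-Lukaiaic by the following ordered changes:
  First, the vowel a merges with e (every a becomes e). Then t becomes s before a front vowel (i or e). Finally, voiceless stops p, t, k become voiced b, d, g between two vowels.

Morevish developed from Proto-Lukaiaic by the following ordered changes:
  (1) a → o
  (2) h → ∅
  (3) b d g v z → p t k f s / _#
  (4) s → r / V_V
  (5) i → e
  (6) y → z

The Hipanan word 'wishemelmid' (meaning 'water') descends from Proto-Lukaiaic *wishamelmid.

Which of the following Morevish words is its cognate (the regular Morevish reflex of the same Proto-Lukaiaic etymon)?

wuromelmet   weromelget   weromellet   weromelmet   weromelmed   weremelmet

weromelmet

Morevish: start from *wishamelmid.
  rule 1 (vowel merger): wishamelmid → wishomelmid
  rule 2 (h-loss): wishomelmid → wisomelmid
  rule 3 (final devoicing): wisomelmid → wisomelmit
  rule 4 (rhotacism): wisomelmit → wiromelmit
  rule 5 (vowel merger): wiromelmit → weromelmet
  rule 6: no change — weromelmet
  ⇒ Morevish weromelmet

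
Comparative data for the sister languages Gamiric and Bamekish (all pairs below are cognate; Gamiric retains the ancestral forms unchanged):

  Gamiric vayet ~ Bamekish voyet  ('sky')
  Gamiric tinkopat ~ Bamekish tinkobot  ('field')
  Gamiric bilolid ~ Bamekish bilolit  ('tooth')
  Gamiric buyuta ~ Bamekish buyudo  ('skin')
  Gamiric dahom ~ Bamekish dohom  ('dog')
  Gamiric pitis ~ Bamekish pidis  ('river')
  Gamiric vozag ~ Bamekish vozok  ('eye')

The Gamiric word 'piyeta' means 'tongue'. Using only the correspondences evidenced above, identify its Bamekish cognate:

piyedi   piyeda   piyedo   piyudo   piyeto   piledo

piyedo

buyuta ~ buyudo — Gamiric t corresponds to Bamekish d between vowels (before a back vowel).
buyuta ~ buyudo — Gamiric a corresponds to Bamekish o word-finally.
Applying these to Gamiric 'piyeta':
  piyeta → piyeda   (t→d between vowels (before a back vowel))
  piyeda → piyedo   (a→o word-finally)
So the Bamekish cognate is 'piyedo'.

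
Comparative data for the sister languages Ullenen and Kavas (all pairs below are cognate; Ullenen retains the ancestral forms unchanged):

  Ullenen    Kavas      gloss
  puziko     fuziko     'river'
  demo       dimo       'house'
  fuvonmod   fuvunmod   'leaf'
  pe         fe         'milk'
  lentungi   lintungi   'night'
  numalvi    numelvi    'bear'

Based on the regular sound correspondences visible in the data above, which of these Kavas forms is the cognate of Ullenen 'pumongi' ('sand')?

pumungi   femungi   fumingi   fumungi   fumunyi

puziko ~ fuziko — Ullenen p corresponds to Kavas f word-initially before a back vowel.
fuvonmod ~ fuvunmod — Ullenen o corresponds to Kavas u after a consonant, before a nasal.
Applying these to Ullenen 'pumongi':
  pumongi → fumongi   (p→f word-initially before a back vowel)
  fumongi → fumungi   (o→u after a consonant, before a nasal)
So the Kavas cognate is 'fumungi'.

fumungi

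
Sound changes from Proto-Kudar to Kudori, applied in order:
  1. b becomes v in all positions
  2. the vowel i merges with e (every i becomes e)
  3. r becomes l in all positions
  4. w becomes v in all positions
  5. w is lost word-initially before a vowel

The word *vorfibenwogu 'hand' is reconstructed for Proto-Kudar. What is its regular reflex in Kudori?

volfevenvogu

Kudori: start from *vorfibenwogu.
  rule 1 (unconditioned shift): vorfibenwogu → vorfivenwogu
  rule 2 (vowel merger): vorfivenwogu → vorfevenwogu
  rule 3 (unconditioned shift): vorfevenwogu → volfevenwogu
  rule 4 (unconditioned shift): volfevenwogu → volfevenvogu
  rule 5: no change — volfevenvogu
  ⇒ Kudori volfevenvogu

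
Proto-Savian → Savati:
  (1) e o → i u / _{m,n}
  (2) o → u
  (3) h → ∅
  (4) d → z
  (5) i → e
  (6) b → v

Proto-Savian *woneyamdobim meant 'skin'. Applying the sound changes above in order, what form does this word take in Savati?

wuneyamzuvem

Savati: *woneyamdobim > wuneyamdobim > wuneyamdubim > wuneyamzubim > wuneyamzubem > wuneyamzuvem  (by pre-nasal raising, vowel merger, unconditioned shift, vowel merger, unconditioned shift)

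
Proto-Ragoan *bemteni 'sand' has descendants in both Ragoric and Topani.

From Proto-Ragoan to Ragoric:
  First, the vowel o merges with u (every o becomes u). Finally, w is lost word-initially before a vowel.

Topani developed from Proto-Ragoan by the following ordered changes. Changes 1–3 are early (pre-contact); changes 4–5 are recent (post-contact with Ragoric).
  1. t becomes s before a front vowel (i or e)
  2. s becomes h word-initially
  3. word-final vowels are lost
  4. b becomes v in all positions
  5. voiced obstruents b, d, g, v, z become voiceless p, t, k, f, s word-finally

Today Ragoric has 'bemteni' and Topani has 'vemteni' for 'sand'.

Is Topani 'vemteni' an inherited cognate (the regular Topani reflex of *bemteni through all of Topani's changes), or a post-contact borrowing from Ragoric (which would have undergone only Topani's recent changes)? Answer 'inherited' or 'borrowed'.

borrowed

If inherited, *bemteni would pass through all of Topani's changes:
Topani: start from *bemteni.
  rule 1 (palatalisation): bemteni → bemseni
  rule 2: no change — bemseni
  rule 3 (apocope): bemseni → bemsen
  rule 4 (unconditioned shift): bemsen → vemsen
  rule 5: no change — vemsen
  ⇒ Topani vemsen
If borrowed from Ragoric 'bemteni' after the early changes, it would undergo only the recent ones:
  rule 4 (unconditioned shift): bemteni → vemteni
  rule 5 (final devoicing): no change (vemteni)
  ⇒ as a loan: vemteni
Topani 'vemteni' matches the loan outcome 'vemteni', not the inherited 'vemsen' — it skipped the early Topani changes, so it was borrowed from Ragoric.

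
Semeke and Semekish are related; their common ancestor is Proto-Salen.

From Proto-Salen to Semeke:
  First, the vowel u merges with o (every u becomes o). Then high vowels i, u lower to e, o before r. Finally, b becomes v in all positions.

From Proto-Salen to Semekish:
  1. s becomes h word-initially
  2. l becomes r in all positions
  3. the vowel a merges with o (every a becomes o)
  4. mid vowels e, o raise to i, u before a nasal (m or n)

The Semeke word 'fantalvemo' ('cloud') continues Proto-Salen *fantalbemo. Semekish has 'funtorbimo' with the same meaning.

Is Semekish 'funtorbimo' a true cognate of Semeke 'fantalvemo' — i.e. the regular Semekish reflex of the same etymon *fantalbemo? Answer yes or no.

yes

Derive the expected Semekish reflex of *fantalbemo:
Semekish: start from *fantalbemo.
  rule 1: no change — fantalbemo
  rule 2 (unconditioned shift): fantalbemo → fantarbemo
  rule 3 (vowel merger): fantarbemo → fontorbemo
  rule 4 (pre-nasal raising): fontorbemo → funtorbimo
  ⇒ Semekish funtorbimo
Semekish 'funtorbimo' matches the regular reflex exactly, so the pair is cognate.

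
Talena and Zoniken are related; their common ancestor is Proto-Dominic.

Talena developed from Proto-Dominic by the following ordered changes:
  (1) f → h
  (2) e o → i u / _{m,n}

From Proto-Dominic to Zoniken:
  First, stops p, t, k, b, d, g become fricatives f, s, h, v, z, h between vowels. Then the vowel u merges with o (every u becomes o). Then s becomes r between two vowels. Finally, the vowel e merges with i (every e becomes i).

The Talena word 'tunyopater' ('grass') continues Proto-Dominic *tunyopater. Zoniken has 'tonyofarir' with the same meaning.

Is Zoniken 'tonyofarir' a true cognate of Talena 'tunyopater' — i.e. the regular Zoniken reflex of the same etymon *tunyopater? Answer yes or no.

yes

Derive the expected Zoniken reflex of *tunyopater:
Zoniken: *tunyopater > tunyofaser > tonyofaser > tonyofarer > tonyofarir  (by intervocalic lenition, vowel merger, rhotacism, vowel merger)
Zoniken 'tonyofarir' matches the regular reflex exactly, so the pair is cognate.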